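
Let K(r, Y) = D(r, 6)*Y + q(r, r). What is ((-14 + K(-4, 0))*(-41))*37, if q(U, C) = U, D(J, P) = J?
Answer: 27306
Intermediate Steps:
K(r, Y) = r + Y*r (K(r, Y) = r*Y + r = Y*r + r = r + Y*r)
((-14 + K(-4, 0))*(-41))*37 = ((-14 - 4*(1 + 0))*(-41))*37 = ((-14 - 4*1)*(-41))*37 = ((-14 - 4)*(-41))*37 = -18*(-41)*37 = 738*37 = 27306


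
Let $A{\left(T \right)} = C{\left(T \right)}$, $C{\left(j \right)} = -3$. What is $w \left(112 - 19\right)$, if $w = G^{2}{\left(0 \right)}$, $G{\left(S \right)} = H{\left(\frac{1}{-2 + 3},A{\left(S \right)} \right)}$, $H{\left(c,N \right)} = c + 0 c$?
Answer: $93$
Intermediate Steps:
$A{\left(T \right)} = -3$
$H{\left(c,N \right)} = c$ ($H{\left(c,N \right)} = c + 0 = c$)
$G{\left(S \right)} = 1$ ($G{\left(S \right)} = \frac{1}{-2 + 3} = 1^{-1} = 1$)
$w = 1$ ($w = 1^{2} = 1$)
$w \left(112 - 19\right) = 1 \left(112 - 19\right) = 1 \cdot 93 = 93$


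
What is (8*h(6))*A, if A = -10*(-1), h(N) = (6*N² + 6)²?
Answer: 3942720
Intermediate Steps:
h(N) = (6 + 6*N²)²
A = 10
(8*h(6))*A = (8*(36*(1 + 6²)²))*10 = (8*(36*(1 + 36)²))*10 = (8*(36*37²))*10 = (8*(36*1369))*10 = (8*49284)*10 = 394272*10 = 3942720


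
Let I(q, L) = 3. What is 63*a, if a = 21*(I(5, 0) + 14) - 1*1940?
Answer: -99729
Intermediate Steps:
a = -1583 (a = 21*(3 + 14) - 1*1940 = 21*17 - 1940 = 357 - 1940 = -1583)
63*a = 63*(-1583) = -99729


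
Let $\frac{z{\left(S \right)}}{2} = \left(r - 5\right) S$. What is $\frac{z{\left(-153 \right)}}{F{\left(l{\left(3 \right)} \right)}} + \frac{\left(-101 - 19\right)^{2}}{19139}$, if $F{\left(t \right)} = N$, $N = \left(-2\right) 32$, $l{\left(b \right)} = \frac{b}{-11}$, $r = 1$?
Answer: $- \frac{2813067}{153112} \approx -18.373$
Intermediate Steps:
$l{\left(b \right)} = - \frac{b}{11}$ ($l{\left(b \right)} = b \left(- \frac{1}{11}\right) = - \frac{b}{11}$)
$z{\left(S \right)} = - 8 S$ ($z{\left(S \right)} = 2 \left(1 - 5\right) S = 2 \left(- 4 S\right) = - 8 S$)
$N = -64$
$F{\left(t \right)} = -64$
$\frac{z{\left(-153 \right)}}{F{\left(l{\left(3 \right)} \right)}} + \frac{\left(-101 - 19\right)^{2}}{19139} = \frac{\left(-8\right) \left(-153\right)}{-64} + \frac{\left(-101 - 19\right)^{2}}{19139} = 1224 \left(- \frac{1}{64}\right) + \left(-120\right)^{2} \cdot \frac{1}{19139} = - \frac{153}{8} + 14400 \cdot \frac{1}{19139} = - \frac{153}{8} + \frac{14400}{19139} = - \frac{2813067}{153112}$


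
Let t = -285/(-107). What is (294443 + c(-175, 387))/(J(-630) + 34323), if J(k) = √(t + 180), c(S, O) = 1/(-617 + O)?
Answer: 82904256129243/9664085693780 - 22573963*√2091315/9664085693780 ≈ 8.5752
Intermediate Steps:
t = 285/107 (t = -285*(-1/107) = 285/107 ≈ 2.6636)
J(k) = √2091315/107 (J(k) = √(285/107 + 180) = √(19545/107) = √2091315/107)
(294443 + c(-175, 387))/(J(-630) + 34323) = (294443 + 1/(-617 + 387))/(√2091315/107 + 34323) = (294443 + 1/(-230))/(34323 + √2091315/107) = (294443 - 1/230)/(34323 + √2091315/107) = 67721889/(230*(34323 + √2091315/107))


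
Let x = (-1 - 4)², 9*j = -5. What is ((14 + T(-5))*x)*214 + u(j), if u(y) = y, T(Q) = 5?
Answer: 914845/9 ≈ 1.0165e+5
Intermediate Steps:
j = -5/9 (j = (⅑)*(-5) = -5/9 ≈ -0.55556)
x = 25 (x = (-5)² = 25)
((14 + T(-5))*x)*214 + u(j) = ((14 + 5)*25)*214 - 5/9 = (19*25)*214 - 5/9 = 475*214 - 5/9 = 101650 - 5/9 = 914845/9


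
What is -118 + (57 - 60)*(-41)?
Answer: 5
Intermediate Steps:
-118 + (57 - 60)*(-41) = -118 - 3*(-41) = -118 + 123 = 5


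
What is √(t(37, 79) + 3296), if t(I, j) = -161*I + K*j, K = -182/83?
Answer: I*√19525003/83 ≈ 53.237*I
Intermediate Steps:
K = -182/83 (K = -182*1/83 = -182/83 ≈ -2.1928)
t(I, j) = -161*I - 182*j/83
√(t(37, 79) + 3296) = √((-161*37 - 182/83*79) + 3296) = √((-5957 - 14378/83) + 3296) = √(-508809/83 + 3296) = √(-235241/83) = I*√19525003/83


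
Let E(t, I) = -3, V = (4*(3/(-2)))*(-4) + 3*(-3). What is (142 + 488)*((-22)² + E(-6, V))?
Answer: 303030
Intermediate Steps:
V = 15 (V = (4*(3*(-½)))*(-4) - 9 = (4*(-3/2))*(-4) - 9 = -6*(-4) - 9 = 24 - 9 = 15)
(142 + 488)*((-22)² + E(-6, V)) = (142 + 488)*((-22)² - 3) = 630*(484 - 3) = 630*481 = 303030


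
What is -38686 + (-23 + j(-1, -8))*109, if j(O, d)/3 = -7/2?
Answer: -84675/2 ≈ -42338.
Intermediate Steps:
j(O, d) = -21/2 (j(O, d) = 3*(-7/2) = -21/2)
-38686 + (-23 + j(-1, -8))*109 = -38686 + (-23 - 21/2)*109 = -38686 - 67/2*109 = -38686 - 7303/2 = -84675/2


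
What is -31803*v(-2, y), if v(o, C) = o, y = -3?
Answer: 63606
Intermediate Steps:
-31803*v(-2, y) = -31803*(-2) = 63606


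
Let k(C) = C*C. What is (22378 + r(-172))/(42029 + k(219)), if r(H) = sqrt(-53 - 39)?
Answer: 11189/44995 + I*sqrt(23)/44995 ≈ 0.24867 + 0.00010659*I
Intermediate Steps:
r(H) = 2*I*sqrt(23) (r(H) = sqrt(-92) = 2*I*sqrt(23))
k(C) = C**2
(22378 + r(-172))/(42029 + k(219)) = (22378 + 2*I*sqrt(23))/(42029 + 219**2) = (22378 + 2*I*sqrt(23))/(42029 + 47961) = (22378 + 2*I*sqrt(23))/89990 = (22378 + 2*I*sqrt(23))*(1/89990) = 11189/44995 + I*sqrt(23)/44995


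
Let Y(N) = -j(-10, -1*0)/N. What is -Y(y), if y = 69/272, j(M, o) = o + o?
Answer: 0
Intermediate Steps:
j(M, o) = 2*o
y = 69/272 (y = 69*(1/272) = 69/272 ≈ 0.25368)
Y(N) = 0 (Y(N) = -2*(-1*0)/N = -2*0/N = -0/N = -1*0 = 0)
-Y(y) = -1*0 = 0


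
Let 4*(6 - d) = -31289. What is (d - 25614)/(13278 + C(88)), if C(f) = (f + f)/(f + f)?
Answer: -71143/53116 ≈ -1.3394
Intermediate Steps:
d = 31313/4 (d = 6 - ¼*(-31289) = 6 + 31289/4 = 31313/4 ≈ 7828.3)
C(f) = 1 (C(f) = (2*f)/((2*f)) = (2*f)*(1/(2*f)) = 1)
(d - 25614)/(13278 + C(88)) = (31313/4 - 25614)/(13278 + 1) = -71143/4/13279 = -71143/4*1/13279 = -71143/53116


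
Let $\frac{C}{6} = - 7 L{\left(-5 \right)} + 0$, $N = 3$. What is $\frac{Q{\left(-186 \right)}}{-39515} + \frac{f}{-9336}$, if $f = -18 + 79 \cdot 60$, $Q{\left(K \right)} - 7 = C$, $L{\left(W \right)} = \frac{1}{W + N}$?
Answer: $- \frac{4448839}{8783620} \approx -0.50649$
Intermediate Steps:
$L{\left(W \right)} = \frac{1}{3 + W}$ ($L{\left(W \right)} = \frac{1}{W + 3} = \frac{1}{3 + W}$)
$C = 21$ ($C = 6 \left(- \frac{7}{3 - 5} + 0\right) = 6 \left(- \frac{7}{-2} + 0\right) = 6 \left(\left(-7\right) \left(- \frac{1}{2}\right) + 0\right) = 6 \left(\frac{7}{2} + 0\right) = 6 \cdot \frac{7}{2} = 21$)
$Q{\left(K \right)} = 28$ ($Q{\left(K \right)} = 7 + 21 = 28$)
$f = 4722$ ($f = -18 + 4740 = 4722$)
$\frac{Q{\left(-186 \right)}}{-39515} + \frac{f}{-9336} = \frac{28}{-39515} + \frac{4722}{-9336} = 28 \left(- \frac{1}{39515}\right) + 4722 \left(- \frac{1}{9336}\right) = - \frac{4}{5645} - \frac{787}{1556} = - \frac{4448839}{8783620}$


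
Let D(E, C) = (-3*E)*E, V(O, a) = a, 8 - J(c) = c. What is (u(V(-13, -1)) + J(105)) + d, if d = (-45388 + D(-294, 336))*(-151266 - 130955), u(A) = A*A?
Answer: 85991609720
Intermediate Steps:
J(c) = 8 - c
D(E, C) = -3*E²
u(A) = A²
d = 85991609816 (d = (-45388 - 3*(-294)²)*(-151266 - 130955) = (-45388 - 3*86436)*(-282221) = (-45388 - 259308)*(-282221) = -304696*(-282221) = 85991609816)
(u(V(-13, -1)) + J(105)) + d = ((-1)² + (8 - 1*105)) + 85991609816 = (1 + (8 - 105)) + 85991609816 = (1 - 97) + 85991609816 = -96 + 85991609816 = 85991609720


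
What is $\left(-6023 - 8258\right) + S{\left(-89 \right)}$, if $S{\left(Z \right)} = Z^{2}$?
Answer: $-6360$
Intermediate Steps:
$\left(-6023 - 8258\right) + S{\left(-89 \right)} = \left(-6023 - 8258\right) + \left(-89\right)^{2} = -14281 + 7921 = -6360$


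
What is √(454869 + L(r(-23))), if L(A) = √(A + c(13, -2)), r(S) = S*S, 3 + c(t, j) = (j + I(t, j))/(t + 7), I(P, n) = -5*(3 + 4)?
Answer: √(45486900 + 10*√52415)/10 ≈ 674.46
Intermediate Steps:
I(P, n) = -35 (I(P, n) = -5*7 = -35)
c(t, j) = -3 + (-35 + j)/(7 + t) (c(t, j) = -3 + (j - 35)/(t + 7) = -3 + (-35 + j)/(7 + t))
r(S) = S²
L(A) = √(-97/20 + A) (L(A) = √(A + (-56 - 2 - 3*13)/(7 + 13)) = √(A + (-56 - 2 - 39)/20) = √(A + (1/20)*(-97)) = √(A - 97/20) = √(-97/20 + A))
√(454869 + L(r(-23))) = √(454869 + √(-485 + 100*(-23)²)/10) = √(454869 + √(-485 + 100*529)/10) = √(454869 + √(-485 + 52900)/10) = √(454869 + √52415/10)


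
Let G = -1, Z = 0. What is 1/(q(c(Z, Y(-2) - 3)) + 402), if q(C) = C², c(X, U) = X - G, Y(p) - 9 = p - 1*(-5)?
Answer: 1/403 ≈ 0.0024814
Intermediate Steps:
Y(p) = 14 + p (Y(p) = 9 + (p - 1*(-5)) = 9 + (p + 5) = 9 + (5 + p) = 14 + p)
c(X, U) = 1 + X (c(X, U) = X - 1*(-1) = X + 1 = 1 + X)
1/(q(c(Z, Y(-2) - 3)) + 402) = 1/((1 + 0)² + 402) = 1/(1² + 402) = 1/(1 + 402) = 1/403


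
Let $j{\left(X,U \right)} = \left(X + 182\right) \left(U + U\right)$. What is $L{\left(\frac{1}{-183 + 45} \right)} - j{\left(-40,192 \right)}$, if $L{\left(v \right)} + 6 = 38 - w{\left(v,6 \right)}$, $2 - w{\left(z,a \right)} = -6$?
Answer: $-54504$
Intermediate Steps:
$j{\left(X,U \right)} = 2 U \left(182 + X\right)$ ($j{\left(X,U \right)} = \left(182 + X\right) 2 U = 2 U \left(182 + X\right)$)
$w{\left(z,a \right)} = 8$ ($w{\left(z,a \right)} = 2 - -6 = 2 + 6 = 8$)
$L{\left(v \right)} = 24$ ($L{\left(v \right)} = -6 + \left(38 - 8\right) = -6 + 30 = 24$)
$L{\left(\frac{1}{-183 + 45} \right)} - j{\left(-40,192 \right)} = 24 - 2 \cdot 192 \left(182 - 40\right) = 24 - 2 \cdot 192 \cdot 142 = 24 - 54528 = -54504$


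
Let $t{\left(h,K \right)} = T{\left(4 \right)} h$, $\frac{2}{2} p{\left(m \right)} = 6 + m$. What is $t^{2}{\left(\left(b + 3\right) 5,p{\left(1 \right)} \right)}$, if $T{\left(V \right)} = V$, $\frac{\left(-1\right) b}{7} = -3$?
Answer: $230400$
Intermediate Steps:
$b = 21$ ($b = \left(-7\right) \left(-3\right) = 21$)
$p{\left(m \right)} = 6 + m$
$t{\left(h,K \right)} = 4 h$
$t^{2}{\left(\left(b + 3\right) 5,p{\left(1 \right)} \right)} = \left(4 \left(21 + 3\right) 5\right)^{2} = \left(4 \cdot 24 \cdot 5\right)^{2} = \left(4 \cdot 120\right)^{2} = 480^{2} = 230400$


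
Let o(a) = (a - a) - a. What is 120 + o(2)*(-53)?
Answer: 226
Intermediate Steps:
o(a) = -a (o(a) = 0 - a = -a)
120 + o(2)*(-53) = 120 - 1*2*(-53) = 120 - 2*(-53) = 120 + 106 = 226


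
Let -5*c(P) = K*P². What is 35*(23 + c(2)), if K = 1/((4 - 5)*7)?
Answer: 809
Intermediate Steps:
K = -⅐ (K = (⅐)/(-1) = -1*⅐ = -⅐ ≈ -0.14286)
c(P) = P²/35 (c(P) = -(-1)*P²/35 = P²/35)
35*(23 + c(2)) = 35*(23 + (1/35)*2²) = 35*(23 + (1/35)*4) = 35*(23 + 4/35) = 35*(809/35) = 809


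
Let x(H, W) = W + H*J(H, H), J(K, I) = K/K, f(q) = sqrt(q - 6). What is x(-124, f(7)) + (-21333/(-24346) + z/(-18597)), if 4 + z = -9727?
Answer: -55056154399/452762562 ≈ -121.60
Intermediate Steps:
z = -9731 (z = -4 - 9727 = -9731)
f(q) = sqrt(-6 + q)
J(K, I) = 1
x(H, W) = H + W (x(H, W) = W + H*1 = W + H = H + W)
x(-124, f(7)) + (-21333/(-24346) + z/(-18597)) = (-124 + sqrt(-6 + 7)) + (-21333/(-24346) - 9731/(-18597)) = (-124 + sqrt(1)) + (-21333*(-1/24346) - 9731*(-1/18597)) = (-124 + 1) + (21333/24346 + 9731/18597) = -123 + 633640727/452762562 = -55056154399/452762562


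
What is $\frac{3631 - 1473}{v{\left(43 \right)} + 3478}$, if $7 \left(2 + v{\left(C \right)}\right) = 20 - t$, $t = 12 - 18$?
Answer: $\frac{7553}{12179} \approx 0.62017$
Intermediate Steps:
$t = -6$ ($t = 12 - 18 = -6$)
$v{\left(C \right)} = \frac{12}{7}$ ($v{\left(C \right)} = -2 + \frac{20 - -6}{7} = -2 + \frac{20 + 6}{7} = -2 + \frac{1}{7} \cdot 26 = -2 + \frac{26}{7} = \frac{12}{7}$)
$\frac{3631 - 1473}{v{\left(43 \right)} + 3478} = \frac{3631 - 1473}{\frac{12}{7} + 3478} = \frac{2158}{\frac{24358}{7}} = 2158 \cdot \frac{7}{24358} = \frac{7553}{12179}$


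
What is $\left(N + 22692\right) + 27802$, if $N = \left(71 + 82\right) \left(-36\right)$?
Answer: $44986$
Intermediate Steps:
$N = -5508$ ($N = 153 \left(-36\right) = -5508$)
$\left(N + 22692\right) + 27802 = \left(-5508 + 22692\right) + 27802 = 17184 + 27802 = 44986$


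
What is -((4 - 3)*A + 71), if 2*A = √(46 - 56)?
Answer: -71 - I*√10/2 ≈ -71.0 - 1.5811*I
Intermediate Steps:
A = I*√10/2 (A = √(46 - 56)/2 = √(-10)/2 = (I*√10)/2 = I*√10/2 ≈ 1.5811*I)
-((4 - 3)*A + 71) = -((4 - 3)*(I*√10/2) + 71) = -(1*(I*√10/2) + 71) = -(I*√10/2 + 71) = -(71 + I*√10/2) = -71 - I*√10/2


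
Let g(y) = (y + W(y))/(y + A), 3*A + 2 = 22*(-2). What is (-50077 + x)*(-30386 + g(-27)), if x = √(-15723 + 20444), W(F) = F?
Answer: 193240132220/127 - 3858860*√4721/127 ≈ 1.5195e+9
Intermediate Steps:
x = √4721 ≈ 68.709
A = -46/3 (A = -⅔ + (22*(-2))/3 = -⅔ + (⅓)*(-44) = -⅔ - 44/3 = -46/3 ≈ -15.333)
g(y) = 2*y/(-46/3 + y) (g(y) = (y + y)/(y - 46/3) = (2*y)/(-46/3 + y) = 2*y/(-46/3 + y))
(-50077 + x)*(-30386 + g(-27)) = (-50077 + √4721)*(-30386 + 6*(-27)/(-46 + 3*(-27))) = (-50077 + √4721)*(-30386 + 6*(-27)/(-46 - 81)) = (-50077 + √4721)*(-30386 + 6*(-27)/(-127)) = (-50077 + √4721)*(-30386 + 6*(-27)*(-1/127)) = (-50077 + √4721)*(-30386 + 162/127) = (-50077 + √4721)*(-3858860/127) = 193240132220/127 - 3858860*√4721/127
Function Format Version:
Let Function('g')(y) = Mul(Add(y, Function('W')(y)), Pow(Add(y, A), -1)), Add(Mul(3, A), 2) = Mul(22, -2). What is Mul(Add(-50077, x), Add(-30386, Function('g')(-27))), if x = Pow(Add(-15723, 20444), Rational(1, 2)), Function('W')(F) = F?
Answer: Add(Rational(193240132220, 127), Mul(Rational(-3858860, 127), Pow(4721, Rational(1, 2)))) ≈ 1.5195e+9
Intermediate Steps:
x = Pow(4721, Rational(1, 2)) ≈ 68.709
A = Rational(-46, 3) (A = Add(Rational(-2, 3), Mul(Rational(1, 3), Mul(22, -2))) = Add(Rational(-2, 3), Mul(Rational(1, 3), -44)) = Add(Rational(-2, 3), Rational(-44, 3)) = Rational(-46, 3) ≈ -15.333)
Function('g')(y) = Mul(2, y, Pow(Add(Rational(-46, 3), y), -1)) (Function('g')(y) = Mul(Add(y, y), Pow(Add(y, Rational(-46, 3)), -1)) = Mul(Mul(2, y), Pow(Add(Rational(-46, 3), y), -1)) = Mul(2, y, Pow(Add(Rational(-46, 3), y), -1)))
Mul(Add(-50077, x), Add(-30386, Function('g')(-27))) = Mul(Add(-50077, Pow(4721, Rational(1, 2))), Add(-30386, Mul(6, -27, Pow(Add(-46, Mul(3, -27)), -1)))) = Mul(Add(-50077, Pow(4721, Rational(1, 2))), Add(-30386, Mul(6, -27, Pow(Add(-46, -81), -1)))) = Mul(Add(-50077, Pow(4721, Rational(1, 2))), Add(-30386, Mul(6, -27, Pow(-127, -1)))) = Mul(Add(-50077, Pow(4721, Rational(1, 2))), Add(-30386, Mul(6, -27, Rational(-1, 127)))) = Mul(Add(-50077, Pow(4721, Rational(1, 2))), Add(-30386, Rational(162, 127))) = Mul(Add(-50077, Pow(4721, Rational(1, 2))), Rational(-3858860, 127)) = Add(Rational(193240132220, 127), Mul(Rational(-3858860, 127), Pow(4721, Rational(1, 2))))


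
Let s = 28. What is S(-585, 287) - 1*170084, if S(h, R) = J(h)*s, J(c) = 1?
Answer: -170056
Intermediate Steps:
S(h, R) = 28 (S(h, R) = 1*28 = 28)
S(-585, 287) - 1*170084 = 28 - 1*170084 = 28 - 170084 = -170056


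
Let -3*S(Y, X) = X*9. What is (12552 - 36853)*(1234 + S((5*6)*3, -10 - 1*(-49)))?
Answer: -27144217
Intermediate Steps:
S(Y, X) = -3*X (S(Y, X) = -X*9/3 = -3*X)
(12552 - 36853)*(1234 + S((5*6)*3, -10 - 1*(-49))) = (12552 - 36853)*(1234 - 3*(-10 - 1*(-49))) = -24301*(1234 - 3*(-10 + 49)) = -24301*(1234 - 3*39) = -24301*(1234 - 117) = -24301*1117 = -27144217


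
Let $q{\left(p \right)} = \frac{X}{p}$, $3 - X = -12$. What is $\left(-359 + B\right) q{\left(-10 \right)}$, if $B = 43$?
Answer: $474$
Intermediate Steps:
$X = 15$ ($X = 3 - -12 = 3 + 12 = 15$)
$q{\left(p \right)} = \frac{15}{p}$
$\left(-359 + B\right) q{\left(-10 \right)} = \left(-359 + 43\right) \frac{15}{-10} = - 316 \cdot 15 \left(- \frac{1}{10}\right) = \left(-316\right) \left(- \frac{3}{2}\right) = 474$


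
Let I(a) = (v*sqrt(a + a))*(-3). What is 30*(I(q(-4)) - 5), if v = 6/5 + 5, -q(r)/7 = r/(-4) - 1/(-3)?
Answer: -150 - 372*I*sqrt(42) ≈ -150.0 - 2410.8*I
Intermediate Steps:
q(r) = -7/3 + 7*r/4 (q(r) = -7*(r/(-4) - 1/(-3)) = -7*(r*(-1/4) - 1*(-1/3)) = -7*(-r/4 + 1/3) = -7*(1/3 - r/4) = -7/3 + 7*r/4)
v = 31/5 (v = 6*(1/5) + 5 = 6/5 + 5 = 31/5 ≈ 6.2000)
I(a) = -93*sqrt(2)*sqrt(a)/5 (I(a) = (31*sqrt(a + a)/5)*(-3) = (31*sqrt(2*a)/5)*(-3) = (31*(sqrt(2)*sqrt(a))/5)*(-3) = (31*sqrt(2)*sqrt(a)/5)*(-3) = -93*sqrt(2)*sqrt(a)/5)
30*(I(q(-4)) - 5) = 30*(-93*sqrt(2)*sqrt(-7/3 + (7/4)*(-4))/5 - 5) = 30*(-93*sqrt(2)*sqrt(-7/3 - 7)/5 - 5) = 30*(-93*sqrt(2)*sqrt(-28/3)/5 - 5) = 30*(-93*sqrt(2)*2*I*sqrt(21)/3/5 - 5) = 30*(-62*I*sqrt(42)/5 - 5) = 30*(-5 - 62*I*sqrt(42)/5) = -150 - 372*I*sqrt(42)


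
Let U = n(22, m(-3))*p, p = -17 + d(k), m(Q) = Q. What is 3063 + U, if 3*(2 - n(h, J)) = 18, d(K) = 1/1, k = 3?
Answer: 3127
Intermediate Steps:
d(K) = 1
n(h, J) = -4 (n(h, J) = 2 - ⅓*18 = 2 - 6 = -4)
p = -16 (p = -17 + 1 = -16)
U = 64 (U = -4*(-16) = 64)
3063 + U = 3063 + 64 = 3127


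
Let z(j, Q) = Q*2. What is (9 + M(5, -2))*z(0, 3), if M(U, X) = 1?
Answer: 60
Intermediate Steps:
z(j, Q) = 2*Q
(9 + M(5, -2))*z(0, 3) = (9 + 1)*(2*3) = 10*6 = 60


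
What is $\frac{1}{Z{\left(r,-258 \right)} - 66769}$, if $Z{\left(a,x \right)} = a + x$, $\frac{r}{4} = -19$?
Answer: $- \frac{1}{67103} \approx -1.4902 \cdot 10^{-5}$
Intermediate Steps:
$r = -76$ ($r = 4 \left(-19\right) = -76$)
$\frac{1}{Z{\left(r,-258 \right)} - 66769} = \frac{1}{\left(-76 - 258\right) - 66769} = \frac{1}{-334 - 66769} = \frac{1}{-67103} = - \frac{1}{67103}$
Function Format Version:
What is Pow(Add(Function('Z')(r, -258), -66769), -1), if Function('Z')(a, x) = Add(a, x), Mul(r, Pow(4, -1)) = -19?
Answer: Rational(-1, 67103) ≈ -1.4902e-5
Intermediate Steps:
r = -76 (r = Mul(4, -19) = -76)
Pow(Add(Function('Z')(r, -258), -66769), -1) = Pow(Add(Add(-76, -258), -66769), -1) = Pow(Add(-334, -66769), -1) = Pow(-67103, -1) = Rational(-1, 67103)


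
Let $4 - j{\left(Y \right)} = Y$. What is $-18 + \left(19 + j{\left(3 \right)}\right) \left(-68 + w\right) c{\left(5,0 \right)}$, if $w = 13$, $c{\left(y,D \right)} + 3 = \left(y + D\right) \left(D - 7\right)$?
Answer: $41782$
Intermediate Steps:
$c{\left(y,D \right)} = -3 + \left(-7 + D\right) \left(D + y\right)$ ($c{\left(y,D \right)} = -3 + \left(y + D\right) \left(D - 7\right) = -3 + \left(D + y\right) \left(-7 + D\right) = -3 + \left(-7 + D\right) \left(D + y\right)$)
$j{\left(Y \right)} = 4 - Y$
$-18 + \left(19 + j{\left(3 \right)}\right) \left(-68 + w\right) c{\left(5,0 \right)} = -18 + \left(19 + \left(4 - 3\right)\right) \left(-68 + 13\right) \left(-3 + 0^{2} - 0 - 35 + 0 \cdot 5\right) = -18 + \left(19 + \left(4 - 3\right)\right) \left(-55\right) \left(-3 + 0 + 0 - 35 + 0\right) = -18 + \left(19 + 1\right) \left(-55\right) \left(-38\right) = -18 + 20 \left(-55\right) \left(-38\right) = -18 - -41800 = -18 + 41800 = 41782$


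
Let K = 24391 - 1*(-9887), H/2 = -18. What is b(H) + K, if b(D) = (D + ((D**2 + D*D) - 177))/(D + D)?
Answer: 821879/24 ≈ 34245.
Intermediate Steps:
H = -36 (H = 2*(-18) = -36)
K = 34278 (K = 24391 + 9887 = 34278)
b(D) = (-177 + D + 2*D**2)/(2*D) (b(D) = (D + ((D**2 + D**2) - 177))/((2*D)) = (D + (2*D**2 - 177))*(1/(2*D)) = (D + (-177 + 2*D**2))*(1/(2*D)) = (-177 + D + 2*D**2)*(1/(2*D)) = (-177 + D + 2*D**2)/(2*D))
b(H) + K = (1/2 - 36 - 177/2/(-36)) + 34278 = (1/2 - 36 - 177/2*(-1/36)) + 34278 = (1/2 - 36 + 59/24) + 34278 = -793/24 + 34278 = 821879/24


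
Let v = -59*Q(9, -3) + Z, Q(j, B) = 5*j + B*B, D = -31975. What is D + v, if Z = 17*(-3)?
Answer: -35212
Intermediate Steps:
Z = -51
Q(j, B) = B² + 5*j (Q(j, B) = 5*j + B² = B² + 5*j)
v = -3237 (v = -59*((-3)² + 5*9) - 51 = -59*(9 + 45) - 51 = -59*54 - 51 = -3186 - 51 = -3237)
D + v = -31975 - 3237 = -35212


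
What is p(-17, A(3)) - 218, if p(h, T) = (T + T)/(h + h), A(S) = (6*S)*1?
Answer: -3724/17 ≈ -219.06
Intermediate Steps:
A(S) = 6*S
p(h, T) = T/h (p(h, T) = (2*T)/((2*h)) = (2*T)*(1/(2*h)) = T/h)
p(-17, A(3)) - 218 = (6*3)/(-17) - 218 = 18*(-1/17) - 218 = -18/17 - 218 = -3724/17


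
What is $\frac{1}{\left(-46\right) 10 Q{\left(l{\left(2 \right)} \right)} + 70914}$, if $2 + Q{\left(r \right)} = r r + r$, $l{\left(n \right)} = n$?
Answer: $\frac{1}{69074} \approx 1.4477 \cdot 10^{-5}$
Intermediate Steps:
$Q{\left(r \right)} = -2 + r + r^{2}$ ($Q{\left(r \right)} = -2 + \left(r r + r\right) = -2 + \left(r^{2} + r\right) = -2 + \left(r + r^{2}\right) = -2 + r + r^{2}$)
$\frac{1}{\left(-46\right) 10 Q{\left(l{\left(2 \right)} \right)} + 70914} = \frac{1}{\left(-46\right) 10 \left(-2 + 2 + 2^{2}\right) + 70914} = \frac{1}{- 460 \left(-2 + 2 + 4\right) + 70914} = \frac{1}{\left(-460\right) 4 + 70914} = \frac{1}{-1840 + 70914} = \frac{1}{69074}$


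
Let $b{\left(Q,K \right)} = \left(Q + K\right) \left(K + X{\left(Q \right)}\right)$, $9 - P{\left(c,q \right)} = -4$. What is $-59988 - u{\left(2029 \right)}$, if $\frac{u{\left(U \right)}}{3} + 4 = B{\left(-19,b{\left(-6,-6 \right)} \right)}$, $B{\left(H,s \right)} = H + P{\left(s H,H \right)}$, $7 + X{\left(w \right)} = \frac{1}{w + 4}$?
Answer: $-59958$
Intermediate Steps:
$P{\left(c,q \right)} = 13$ ($P{\left(c,q \right)} = 9 - -4 = 9 + 4 = 13$)
$X{\left(w \right)} = -7 + \frac{1}{4 + w}$ ($X{\left(w \right)} = -7 + \frac{1}{w + 4} = -7 + \frac{1}{4 + w}$)
$b{\left(Q,K \right)} = \left(K + Q\right) \left(K + \frac{-27 - 7 Q}{4 + Q}\right)$ ($b{\left(Q,K \right)} = \left(Q + K\right) \left(K + \frac{-27 - 7 Q}{4 + Q}\right) = \left(K + Q\right) \left(K + \frac{-27 - 7 Q}{4 + Q}\right)$)
$B{\left(H,s \right)} = 13 + H$ ($B{\left(H,s \right)} = H + 13 = 13 + H$)
$u{\left(U \right)} = -30$ ($u{\left(U \right)} = -12 + 3 \left(13 - 19\right) = -12 + 3 \left(-6\right) = -12 - 18 = -30$)
$-59988 - u{\left(2029 \right)} = -59988 - -30 = -59988 + 30 = -59958$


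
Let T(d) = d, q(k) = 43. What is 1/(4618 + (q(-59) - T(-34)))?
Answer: 1/4695 ≈ 0.00021299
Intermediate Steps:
1/(4618 + (q(-59) - T(-34))) = 1/(4618 + (43 - 1*(-34))) = 1/(4618 + (43 + 34)) = 1/(4618 + 77) = 1/4695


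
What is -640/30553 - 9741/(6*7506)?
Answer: -108813271/458661636 ≈ -0.23724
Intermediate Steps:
-640/30553 - 9741/(6*7506) = -640*1/30553 - 9741/45036 = -640/30553 - 9741*1/45036 = -640/30553 - 3247/15012 = -108813271/458661636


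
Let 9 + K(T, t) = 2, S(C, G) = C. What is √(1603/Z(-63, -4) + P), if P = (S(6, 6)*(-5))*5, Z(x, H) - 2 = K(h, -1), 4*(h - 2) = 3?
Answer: I*√11765/5 ≈ 21.693*I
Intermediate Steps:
h = 11/4 (h = 2 + (¼)*3 = 2 + ¾ = 11/4 ≈ 2.7500)
K(T, t) = -7 (K(T, t) = -9 + 2 = -7)
Z(x, H) = -5 (Z(x, H) = 2 - 7 = -5)
P = -150 (P = (6*(-5))*5 = -30*5 = -150)
√(1603/Z(-63, -4) + P) = √(1603/(-5) - 150) = √(1603*(-⅕) - 150) = √(-1603/5 - 150) = √(-2353/5) = I*√11765/5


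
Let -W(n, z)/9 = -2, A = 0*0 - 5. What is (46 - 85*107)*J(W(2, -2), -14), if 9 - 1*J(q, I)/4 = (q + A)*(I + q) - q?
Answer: 904900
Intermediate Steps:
A = -5 (A = 0 - 5 = -5)
W(n, z) = 18 (W(n, z) = -9*(-2) = 18)
J(q, I) = 36 + 4*q - 4*(-5 + q)*(I + q) (J(q, I) = 36 - 4*((q - 5)*(I + q) - q) = 36 - 4*((-5 + q)*(I + q) - q) = 36 - 4*(-q + (-5 + q)*(I + q)) = 36 + (4*q - 4*(-5 + q)*(I + q)) = 36 + 4*q - 4*(-5 + q)*(I + q))
(46 - 85*107)*J(W(2, -2), -14) = (46 - 85*107)*(36 - 4*18² + 20*(-14) + 24*18 - 4*(-14)*18) = (46 - 9095)*(36 - 4*324 - 280 + 432 + 1008) = -9049*(36 - 1296 - 280 + 432 + 1008) = -9049*(-100) = 904900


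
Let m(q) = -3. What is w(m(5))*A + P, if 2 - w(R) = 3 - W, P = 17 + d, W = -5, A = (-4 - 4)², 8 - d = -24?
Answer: -335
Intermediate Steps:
d = 32 (d = 8 - 1*(-24) = 8 + 24 = 32)
A = 64 (A = (-8)² = 64)
P = 49 (P = 17 + 32 = 49)
w(R) = -6 (w(R) = 2 - (3 - 1*(-5)) = 2 - (3 + 5) = 2 - 1*8 = 2 - 8 = -6)
w(m(5))*A + P = -6*64 + 49 = -384 + 49 = -335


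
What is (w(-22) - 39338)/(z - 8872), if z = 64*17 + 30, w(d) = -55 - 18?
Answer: 39411/7754 ≈ 5.0827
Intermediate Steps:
w(d) = -73
z = 1118 (z = 1088 + 30 = 1118)
(w(-22) - 39338)/(z - 8872) = (-73 - 39338)/(1118 - 8872) = -39411/(-7754) = -39411*(-1/7754) = 39411/7754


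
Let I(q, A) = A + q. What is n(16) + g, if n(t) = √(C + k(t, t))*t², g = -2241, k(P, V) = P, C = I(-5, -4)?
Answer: -2241 + 256*√7 ≈ -1563.7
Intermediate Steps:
C = -9 (C = -4 - 5 = -9)
n(t) = t²*√(-9 + t) (n(t) = √(-9 + t)*t² = t²*√(-9 + t))
n(16) + g = 16²*√(-9 + 16) - 2241 = 256*√7 - 2241 = -2241 + 256*√7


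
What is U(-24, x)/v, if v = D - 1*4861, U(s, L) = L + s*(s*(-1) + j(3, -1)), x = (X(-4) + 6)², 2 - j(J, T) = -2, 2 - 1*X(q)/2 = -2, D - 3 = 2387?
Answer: 68/353 ≈ 0.19263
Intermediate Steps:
D = 2390 (D = 3 + 2387 = 2390)
X(q) = 8 (X(q) = 4 - 2*(-2) = 4 + 4 = 8)
j(J, T) = 4 (j(J, T) = 2 - 1*(-2) = 2 + 2 = 4)
x = 196 (x = (8 + 6)² = 14² = 196)
U(s, L) = L + s*(4 - s) (U(s, L) = L + s*(s*(-1) + 4) = L + s*(-s + 4) = L + s*(4 - s))
v = -2471 (v = 2390 - 1*4861 = 2390 - 4861 = -2471)
U(-24, x)/v = (196 - 1*(-24)² + 4*(-24))/(-2471) = (196 - 1*576 - 96)*(-1/2471) = (196 - 576 - 96)*(-1/2471) = -476*(-1/2471) = 68/353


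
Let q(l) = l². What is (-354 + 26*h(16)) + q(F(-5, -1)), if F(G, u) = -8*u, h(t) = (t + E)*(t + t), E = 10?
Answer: 21342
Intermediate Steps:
h(t) = 2*t*(10 + t) (h(t) = (t + 10)*(t + t) = (10 + t)*(2*t) = 2*t*(10 + t))
(-354 + 26*h(16)) + q(F(-5, -1)) = (-354 + 26*(2*16*(10 + 16))) + (-8*(-1))² = (-354 + 26*(2*16*26)) + 8² = (-354 + 26*832) + 64 = (-354 + 21632) + 64 = 21278 + 64 = 21342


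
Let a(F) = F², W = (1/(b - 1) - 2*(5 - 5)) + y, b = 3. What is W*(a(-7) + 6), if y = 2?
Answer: 275/2 ≈ 137.50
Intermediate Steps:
W = 5/2 (W = (1/(3 - 1) - 2*(5 - 5)) + 2 = (1/2 - 2*0) + 2 = (½ + 0) + 2 = ½ + 2 = 5/2 ≈ 2.5000)
W*(a(-7) + 6) = 5*((-7)² + 6)/2 = 5*(49 + 6)/2 = (5/2)*55 = 275/2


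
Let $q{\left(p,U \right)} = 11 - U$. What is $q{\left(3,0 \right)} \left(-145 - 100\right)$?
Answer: $-2695$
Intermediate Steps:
$q{\left(3,0 \right)} \left(-145 - 100\right) = \left(11 - 0\right) \left(-145 - 100\right) = \left(11 + 0\right) \left(-245\right) = 11 \left(-245\right) = -2695$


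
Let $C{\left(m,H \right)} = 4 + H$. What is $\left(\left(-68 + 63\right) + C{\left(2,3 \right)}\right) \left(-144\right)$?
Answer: $-288$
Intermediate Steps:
$\left(\left(-68 + 63\right) + C{\left(2,3 \right)}\right) \left(-144\right) = \left(\left(-68 + 63\right) + \left(4 + 3\right)\right) \left(-144\right) = \left(-5 + 7\right) \left(-144\right) = 2 \left(-144\right) = -288$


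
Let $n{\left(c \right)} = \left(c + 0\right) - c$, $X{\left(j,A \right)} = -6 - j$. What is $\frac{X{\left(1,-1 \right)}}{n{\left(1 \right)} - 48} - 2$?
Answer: $- \frac{89}{48} \approx -1.8542$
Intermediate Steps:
$n{\left(c \right)} = 0$ ($n{\left(c \right)} = c - c = 0$)
$\frac{X{\left(1,-1 \right)}}{n{\left(1 \right)} - 48} - 2 = \frac{-6 - 1}{0 - 48} - 2 = \frac{-6 - 1}{-48} - 2 = \left(-7\right) \left(- \frac{1}{48}\right) - 2 = \frac{7}{48} - 2 = - \frac{89}{48}$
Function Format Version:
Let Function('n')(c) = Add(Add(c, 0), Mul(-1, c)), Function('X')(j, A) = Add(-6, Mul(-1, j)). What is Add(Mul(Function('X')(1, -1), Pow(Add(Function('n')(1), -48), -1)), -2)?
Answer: Rational(-89, 48) ≈ -1.8542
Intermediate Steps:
Function('n')(c) = 0 (Function('n')(c) = Add(c, Mul(-1, c)) = 0)
Add(Mul(Function('X')(1, -1), Pow(Add(Function('n')(1), -48), -1)), -2) = Add(Mul(Add(-6, Mul(-1, 1)), Pow(Add(0, -48), -1)), -2) = Add(Mul(Add(-6, -1), Pow(-48, -1)), -2) = Add(Mul(-7, Rational(-1, 48)), -2) = Add(Rational(7, 48), -2) = Rational(-89, 48)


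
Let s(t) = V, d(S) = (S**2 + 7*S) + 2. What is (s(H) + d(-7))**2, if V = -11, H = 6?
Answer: 81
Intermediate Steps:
d(S) = 2 + S**2 + 7*S
s(t) = -11
(s(H) + d(-7))**2 = (-11 + (2 + (-7)**2 + 7*(-7)))**2 = (-11 + (2 + 49 - 49))**2 = (-11 + 2)**2 = (-9)**2 = 81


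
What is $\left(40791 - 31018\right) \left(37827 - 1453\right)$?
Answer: $355483102$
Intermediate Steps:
$\left(40791 - 31018\right) \left(37827 - 1453\right) = 9773 \cdot 36374 = 355483102$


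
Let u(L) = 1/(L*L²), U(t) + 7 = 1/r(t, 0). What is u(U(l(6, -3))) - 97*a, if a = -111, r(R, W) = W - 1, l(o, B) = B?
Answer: 5512703/512 ≈ 10767.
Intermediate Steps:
r(R, W) = -1 + W
U(t) = -8 (U(t) = -7 + 1/(-1 + 0) = -7 + 1/(-1) = -7 - 1 = -8)
u(L) = L⁻³ (u(L) = 1/(L³) = L⁻³)
u(U(l(6, -3))) - 97*a = (-8)⁻³ - 97*(-111) = -1/512 + 10767 = 5512703/512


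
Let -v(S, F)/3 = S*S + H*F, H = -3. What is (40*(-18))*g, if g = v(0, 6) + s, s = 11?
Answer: -46800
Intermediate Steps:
v(S, F) = -3*S**2 + 9*F (v(S, F) = -3*(S*S - 3*F) = -3*(S**2 - 3*F) = -3*S**2 + 9*F)
g = 65 (g = (-3*0**2 + 9*6) + 11 = (-3*0 + 54) + 11 = (0 + 54) + 11 = 54 + 11 = 65)
(40*(-18))*g = (40*(-18))*65 = -720*65 = -46800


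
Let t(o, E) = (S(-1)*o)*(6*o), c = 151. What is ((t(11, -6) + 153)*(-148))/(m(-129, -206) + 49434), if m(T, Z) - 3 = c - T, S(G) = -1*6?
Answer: 622044/49717 ≈ 12.512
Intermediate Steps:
S(G) = -6
t(o, E) = -36*o² (t(o, E) = (-6*o)*(6*o) = -36*o²)
m(T, Z) = 154 - T (m(T, Z) = 3 + (151 - T) = 154 - T)
((t(11, -6) + 153)*(-148))/(m(-129, -206) + 49434) = ((-36*11² + 153)*(-148))/((154 - 1*(-129)) + 49434) = ((-36*121 + 153)*(-148))/((154 + 129) + 49434) = ((-4356 + 153)*(-148))/(283 + 49434) = -4203*(-148)/49717 = 622044*(1/49717) = 622044/49717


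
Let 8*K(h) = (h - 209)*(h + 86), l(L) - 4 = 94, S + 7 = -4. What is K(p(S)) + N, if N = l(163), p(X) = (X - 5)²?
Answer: 8429/4 ≈ 2107.3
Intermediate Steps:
S = -11 (S = -7 - 4 = -11)
l(L) = 98 (l(L) = 4 + 94 = 98)
p(X) = (-5 + X)²
N = 98
K(h) = (-209 + h)*(86 + h)/8 (K(h) = ((h - 209)*(h + 86))/8 = ((-209 + h)*(86 + h))/8 = (-209 + h)*(86 + h)/8)
K(p(S)) + N = (-8987/4 - 123*(-5 - 11)²/8 + ((-5 - 11)²)²/8) + 98 = (-8987/4 - 123/8*(-16)² + ((-16)²)²/8) + 98 = (-8987/4 - 123/8*256 + (⅛)*256²) + 98 = (-8987/4 - 3936 + (⅛)*65536) + 98 = (-8987/4 - 3936 + 8192) + 98 = 8037/4 + 98 = 8429/4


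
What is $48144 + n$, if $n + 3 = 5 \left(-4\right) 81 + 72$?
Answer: $46593$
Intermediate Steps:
$n = -1551$ ($n = -3 + \left(5 \left(-4\right) 81 + 72\right) = -3 + \left(\left(-20\right) 81 + 72\right) = -3 + \left(-1620 + 72\right) = -3 - 1548 = -1551$)
$48144 + n = 48144 - 1551 = 46593$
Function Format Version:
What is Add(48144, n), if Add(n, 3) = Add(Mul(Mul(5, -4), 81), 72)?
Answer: 46593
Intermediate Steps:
n = -1551 (n = Add(-3, Add(Mul(Mul(5, -4), 81), 72)) = Add(-3, Add(Mul(-20, 81), 72)) = Add(-3, Add(-1620, 72)) = Add(-3, -1548) = -1551)
Add(48144, n) = Add(48144, -1551) = 46593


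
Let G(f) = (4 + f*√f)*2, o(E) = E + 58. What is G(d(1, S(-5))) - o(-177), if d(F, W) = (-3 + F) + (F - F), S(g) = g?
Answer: 127 - 4*I*√2 ≈ 127.0 - 5.6569*I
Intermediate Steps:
d(F, W) = -3 + F (d(F, W) = (-3 + F) + 0 = -3 + F)
o(E) = 58 + E
G(f) = 8 + 2*f^(3/2) (G(f) = (4 + f^(3/2))*2 = 8 + 2*f^(3/2))
G(d(1, S(-5))) - o(-177) = (8 + 2*(-3 + 1)^(3/2)) - (58 - 177) = (8 + 2*(-2)^(3/2)) - 1*(-119) = (8 + 2*(-2*I*√2)) + 119 = (8 - 4*I*√2) + 119 = 127 - 4*I*√2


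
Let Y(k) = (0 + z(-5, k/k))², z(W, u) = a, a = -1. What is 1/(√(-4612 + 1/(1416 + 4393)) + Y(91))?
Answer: 5809/26796916 - I*√155629540563/26796916 ≈ 0.00021678 - 0.014722*I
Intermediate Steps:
z(W, u) = -1
Y(k) = 1 (Y(k) = (0 - 1)² = (-1)² = 1)
1/(√(-4612 + 1/(1416 + 4393)) + Y(91)) = 1/(√(-4612 + 1/(1416 + 4393)) + 1) = 1/(√(-4612 + 1/5809) + 1) = 1/(√(-26791107/5809) + 1) = 1/(I*√155629540563/5809 + 1) = 1/(1 + I*√155629540563/5809)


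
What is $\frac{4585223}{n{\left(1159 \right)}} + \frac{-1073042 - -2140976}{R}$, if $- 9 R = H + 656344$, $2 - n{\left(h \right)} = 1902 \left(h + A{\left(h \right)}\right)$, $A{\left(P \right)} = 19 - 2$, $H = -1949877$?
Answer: $\frac{15567175107641}{2893309937750} \approx 5.3804$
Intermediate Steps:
$A{\left(P \right)} = 17$ ($A{\left(P \right)} = 19 - 2 = 17$)
$n{\left(h \right)} = -32332 - 1902 h$ ($n{\left(h \right)} = 2 - 1902 \left(h + 17\right) = 2 - 1902 \left(17 + h\right) = 2 - \left(32334 + 1902 h\right) = -32332 - 1902 h$)
$R = \frac{1293533}{9}$ ($R = - \frac{-1949877 + 656344}{9} = \left(- \frac{1}{9}\right) \left(-1293533\right) = \frac{1293533}{9} \approx 1.4373 \cdot 10^{5}$)
$\frac{4585223}{n{\left(1159 \right)}} + \frac{-1073042 - -2140976}{R} = \frac{4585223}{-32332 - 2204418} + \frac{-1073042 - -2140976}{\frac{1293533}{9}} = \frac{4585223}{-32332 - 2204418} + \left(-1073042 + 2140976\right) \frac{9}{1293533} = \frac{4585223}{-2236750} + 1067934 \cdot \frac{9}{1293533} = 4585223 \left(- \frac{1}{2236750}\right) + \frac{9611406}{1293533} = - \frac{4585223}{2236750} + \frac{9611406}{1293533} = \frac{15567175107641}{2893309937750}$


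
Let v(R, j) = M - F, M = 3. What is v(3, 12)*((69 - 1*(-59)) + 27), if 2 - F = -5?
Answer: -620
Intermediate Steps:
F = 7 (F = 2 - 1*(-5) = 2 + 5 = 7)
v(R, j) = -4 (v(R, j) = 3 - 1*7 = 3 - 7 = -4)
v(3, 12)*((69 - 1*(-59)) + 27) = -4*((69 - 1*(-59)) + 27) = -4*((69 + 59) + 27) = -4*(128 + 27) = -4*155 = -620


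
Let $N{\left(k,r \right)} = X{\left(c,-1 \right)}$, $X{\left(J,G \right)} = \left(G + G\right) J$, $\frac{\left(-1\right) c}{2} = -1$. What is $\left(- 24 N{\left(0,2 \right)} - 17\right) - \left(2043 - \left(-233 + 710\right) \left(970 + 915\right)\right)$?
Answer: $897181$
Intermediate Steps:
$c = 2$ ($c = \left(-2\right) \left(-1\right) = 2$)
$X{\left(J,G \right)} = 2 G J$
$N{\left(k,r \right)} = -4$ ($N{\left(k,r \right)} = 2 \left(-1\right) 2 = -4$)
$\left(- 24 N{\left(0,2 \right)} - 17\right) - \left(2043 - \left(-233 + 710\right) \left(970 + 915\right)\right) = \left(\left(-24\right) \left(-4\right) - 17\right) - \left(2043 - \left(-233 + 710\right) \left(970 + 915\right)\right) = \left(96 - 17\right) + \left(-2043 + 477 \cdot 1885\right) = 79 + \left(-2043 + 899145\right) = 79 + 897102 = 897181$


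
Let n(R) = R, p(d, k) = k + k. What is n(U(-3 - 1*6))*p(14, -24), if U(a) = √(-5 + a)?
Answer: -48*I*√14 ≈ -179.6*I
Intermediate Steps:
p(d, k) = 2*k
n(U(-3 - 1*6))*p(14, -24) = √(-5 + (-3 - 1*6))*(2*(-24)) = √(-5 + (-3 - 6))*(-48) = √(-5 - 9)*(-48) = √(-14)*(-48) = (I*√14)*(-48) = -48*I*√14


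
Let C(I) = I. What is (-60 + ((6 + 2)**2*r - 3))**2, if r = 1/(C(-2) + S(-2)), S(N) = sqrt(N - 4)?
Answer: (6143*I + 11970*sqrt(6))/(-I + 2*sqrt(6)) ≈ 5499.9 + 2376.6*I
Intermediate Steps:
S(N) = sqrt(-4 + N)
r = 1/(-2 + I*sqrt(6)) (r = 1/(-2 + sqrt(-4 - 2)) = 1/(-2 + sqrt(-6)) = 1/(-2 + I*sqrt(6)) ≈ -0.2 - 0.24495*I)
(-60 + ((6 + 2)**2*r - 3))**2 = (-60 + ((6 + 2)**2*(-1/5 - I*sqrt(6)/10) - 3))**2 = (-60 + (8**2*(-1/5 - I*sqrt(6)/10) - 3))**2 = (-60 + (64*(-1/5 - I*sqrt(6)/10) - 3))**2 = (-60 + ((-64/5 - 32*I*sqrt(6)/5) - 3))**2 = (-60 + (-79/5 - 32*I*sqrt(6)/5))**2 = (-379/5 - 32*I*sqrt(6)/5)**2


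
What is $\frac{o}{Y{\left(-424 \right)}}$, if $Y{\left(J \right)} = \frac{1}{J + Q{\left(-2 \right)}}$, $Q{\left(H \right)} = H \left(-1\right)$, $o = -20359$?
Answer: $8591498$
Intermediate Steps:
$Q{\left(H \right)} = - H$
$Y{\left(J \right)} = \frac{1}{2 + J}$ ($Y{\left(J \right)} = \frac{1}{J - -2} = \frac{1}{J + 2} = \frac{1}{2 + J}$)
$\frac{o}{Y{\left(-424 \right)}} = - \frac{20359}{\frac{1}{2 - 424}} = - \frac{20359}{\frac{1}{-422}} = - \frac{20359}{- \frac{1}{422}} = \left(-20359\right) \left(-422\right) = 8591498$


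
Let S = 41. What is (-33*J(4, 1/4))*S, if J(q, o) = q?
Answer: -5412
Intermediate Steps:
(-33*J(4, 1/4))*S = -33*4*41 = -132*41 = -5412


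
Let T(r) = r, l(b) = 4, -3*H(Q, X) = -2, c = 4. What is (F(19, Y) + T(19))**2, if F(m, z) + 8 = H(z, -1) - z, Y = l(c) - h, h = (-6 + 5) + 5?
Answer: 1225/9 ≈ 136.11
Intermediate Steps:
H(Q, X) = 2/3 (H(Q, X) = -1/3*(-2) = 2/3)
h = 4 (h = -1 + 5 = 4)
Y = 0 (Y = 4 - 1*4 = 4 - 4 = 0)
F(m, z) = -22/3 - z (F(m, z) = -8 + (2/3 - z) = -22/3 - z)
(F(19, Y) + T(19))**2 = ((-22/3 - 1*0) + 19)**2 = ((-22/3 + 0) + 19)**2 = (-22/3 + 19)**2 = (35/3)**2 = 1225/9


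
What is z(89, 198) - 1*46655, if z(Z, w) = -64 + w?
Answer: -46521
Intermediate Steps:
z(89, 198) - 1*46655 = (-64 + 198) - 1*46655 = 134 - 46655 = -46521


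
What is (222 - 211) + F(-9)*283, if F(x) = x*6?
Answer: -15271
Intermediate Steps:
F(x) = 6*x
(222 - 211) + F(-9)*283 = (222 - 211) + (6*(-9))*283 = 11 - 54*283 = 11 - 15282 = -15271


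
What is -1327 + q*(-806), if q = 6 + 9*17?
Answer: -129481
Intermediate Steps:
q = 159 (q = 6 + 153 = 159)
-1327 + q*(-806) = -1327 + 159*(-806) = -1327 - 128154 = -129481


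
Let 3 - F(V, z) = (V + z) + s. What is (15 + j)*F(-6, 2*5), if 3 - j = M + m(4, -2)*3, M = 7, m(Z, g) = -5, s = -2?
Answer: 26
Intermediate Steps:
j = 11 (j = 3 - (7 - 5*3) = 3 - (7 - 15) = 3 - 1*(-8) = 3 + 8 = 11)
F(V, z) = 5 - V - z (F(V, z) = 3 - ((V + z) - 2) = 3 - (-2 + V + z) = 3 + (2 - V - z) = 5 - V - z)
(15 + j)*F(-6, 2*5) = (15 + 11)*(5 - 1*(-6) - 2*5) = 26*(5 + 6 - 1*10) = 26*(5 + 6 - 10) = 26*1 = 26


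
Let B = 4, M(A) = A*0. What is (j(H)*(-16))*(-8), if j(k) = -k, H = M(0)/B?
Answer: 0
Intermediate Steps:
M(A) = 0
H = 0 (H = 0/4 = 0*(¼) = 0)
(j(H)*(-16))*(-8) = (-1*0*(-16))*(-8) = (0*(-16))*(-8) = 0*(-8) = 0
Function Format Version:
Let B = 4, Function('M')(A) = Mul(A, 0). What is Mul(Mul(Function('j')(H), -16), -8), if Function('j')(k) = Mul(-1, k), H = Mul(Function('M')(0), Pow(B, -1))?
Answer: 0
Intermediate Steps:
Function('M')(A) = 0
H = 0 (H = Mul(0, Pow(4, -1)) = Mul(0, Rational(1, 4)) = 0)
Mul(Mul(Function('j')(H), -16), -8) = Mul(Mul(Mul(-1, 0), -16), -8) = Mul(Mul(0, -16), -8) = Mul(0, -8) = 0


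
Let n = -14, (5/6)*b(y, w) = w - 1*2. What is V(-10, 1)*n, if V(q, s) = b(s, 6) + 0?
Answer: -336/5 ≈ -67.200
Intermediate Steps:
b(y, w) = -12/5 + 6*w/5 (b(y, w) = 6*(w - 1*2)/5 = 6*(w - 2)/5 = 6*(-2 + w)/5 = -12/5 + 6*w/5)
V(q, s) = 24/5 (V(q, s) = (-12/5 + (6/5)*6) + 0 = (-12/5 + 36/5) + 0 = 24/5 + 0 = 24/5)
V(-10, 1)*n = (24/5)*(-14) = -336/5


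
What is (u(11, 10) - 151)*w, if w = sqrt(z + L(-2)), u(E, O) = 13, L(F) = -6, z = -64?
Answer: -138*I*sqrt(70) ≈ -1154.6*I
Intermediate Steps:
w = I*sqrt(70) (w = sqrt(-64 - 6) = sqrt(-70) = I*sqrt(70) ≈ 8.3666*I)
(u(11, 10) - 151)*w = (13 - 151)*(I*sqrt(70)) = -138*I*sqrt(70)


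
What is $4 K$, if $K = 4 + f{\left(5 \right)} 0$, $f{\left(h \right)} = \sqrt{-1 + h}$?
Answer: $16$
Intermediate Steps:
$K = 4$ ($K = 4 + \sqrt{-1 + 5} \cdot 0 = 4 + \sqrt{4} \cdot 0 = 4 + 2 \cdot 0 = 4 + 0 = 4$)
$4 K = 4 \cdot 4 = 16$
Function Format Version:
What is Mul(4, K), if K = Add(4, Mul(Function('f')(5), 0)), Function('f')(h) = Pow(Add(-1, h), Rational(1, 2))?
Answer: 16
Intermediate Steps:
K = 4 (K = Add(4, Mul(Pow(Add(-1, 5), Rational(1, 2)), 0)) = Add(4, Mul(Pow(4, Rational(1, 2)), 0)) = Add(4, Mul(2, 0)) = Add(4, 0) = 4)
Mul(4, K) = Mul(4, 4) = 16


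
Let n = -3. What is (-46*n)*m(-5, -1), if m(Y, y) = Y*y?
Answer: 690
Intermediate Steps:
(-46*n)*m(-5, -1) = (-46*(-3))*(-5*(-1)) = 138*5 = 690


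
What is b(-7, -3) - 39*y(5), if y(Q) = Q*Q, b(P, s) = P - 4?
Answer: -986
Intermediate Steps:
b(P, s) = -4 + P
y(Q) = Q²
b(-7, -3) - 39*y(5) = (-4 - 7) - 39*5² = -11 - 39*25 = -11 - 975 = -986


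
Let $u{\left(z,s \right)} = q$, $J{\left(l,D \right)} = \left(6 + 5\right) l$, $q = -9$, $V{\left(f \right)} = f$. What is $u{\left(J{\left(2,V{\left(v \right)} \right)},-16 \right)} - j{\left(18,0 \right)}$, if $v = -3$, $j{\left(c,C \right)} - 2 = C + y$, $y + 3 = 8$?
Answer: $-16$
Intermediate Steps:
$y = 5$ ($y = -3 + 8 = 5$)
$j{\left(c,C \right)} = 7 + C$ ($j{\left(c,C \right)} = 2 + \left(C + 5\right) = 2 + \left(5 + C\right) = 7 + C$)
$J{\left(l,D \right)} = 11 l$
$u{\left(z,s \right)} = -9$
$u{\left(J{\left(2,V{\left(v \right)} \right)},-16 \right)} - j{\left(18,0 \right)} = -9 - \left(7 + 0\right) = -9 - 7 = -16$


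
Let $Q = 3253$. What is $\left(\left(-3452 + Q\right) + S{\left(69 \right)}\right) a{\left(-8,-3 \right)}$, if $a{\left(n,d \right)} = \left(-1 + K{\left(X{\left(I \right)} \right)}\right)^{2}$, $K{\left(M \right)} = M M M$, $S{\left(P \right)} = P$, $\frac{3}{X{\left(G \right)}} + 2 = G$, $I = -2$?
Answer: $- \frac{538265}{2048} \approx -262.82$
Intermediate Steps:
$X{\left(G \right)} = \frac{3}{-2 + G}$
$K{\left(M \right)} = M^{3}$ ($K{\left(M \right)} = M^{2} M = M^{3}$)
$a{\left(n,d \right)} = \frac{8281}{4096}$ ($a{\left(n,d \right)} = \left(-1 + \left(\frac{3}{-2 - 2}\right)^{3}\right)^{2} = \left(-1 + \left(\frac{3}{-4}\right)^{3}\right)^{2} = \left(-1 + \left(3 \left(- \frac{1}{4}\right)\right)^{3}\right)^{2} = \left(-1 + \left(- \frac{3}{4}\right)^{3}\right)^{2} = \left(-1 - \frac{27}{64}\right)^{2} = \left(- \frac{91}{64}\right)^{2} = \frac{8281}{4096}$)
$\left(\left(-3452 + Q\right) + S{\left(69 \right)}\right) a{\left(-8,-3 \right)} = \left(\left(-3452 + 3253\right) + 69\right) \frac{8281}{4096} = \left(-199 + 69\right) \frac{8281}{4096} = \left(-130\right) \frac{8281}{4096} = - \frac{538265}{2048}$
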